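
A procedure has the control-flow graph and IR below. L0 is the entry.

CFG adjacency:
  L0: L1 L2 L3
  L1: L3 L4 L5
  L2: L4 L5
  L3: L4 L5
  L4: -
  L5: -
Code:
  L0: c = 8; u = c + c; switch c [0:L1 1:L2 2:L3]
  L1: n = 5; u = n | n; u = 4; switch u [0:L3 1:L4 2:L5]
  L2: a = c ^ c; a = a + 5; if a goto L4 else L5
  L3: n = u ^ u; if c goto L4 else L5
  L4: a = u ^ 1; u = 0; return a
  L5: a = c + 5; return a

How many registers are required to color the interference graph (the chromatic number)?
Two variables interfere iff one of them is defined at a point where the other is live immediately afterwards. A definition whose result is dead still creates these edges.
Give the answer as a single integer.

Answer: 3

Working:
Block summaries:
  L0: def={c,u} ue=∅
  L1: def={n,u} ue=∅
  L2: def={a} ue={c}
  L3: def={n} ue={c,u}
  L4: def={a,u} ue={u}
  L5: def={a} ue={c}

Liveness:
  L0 li=∅ lo={c,u}
  L1 li={c} lo={c,u}
  L2 li={c,u} lo={c,u}
  L3 li={c,u} lo={c,u}
  L4 li={u} lo=∅
  L5 li={c} lo=∅

Conflict graph:
  a: {c,u}
  c: {a,n,u}
  n: {c,u}
  u: {a,c,n}

Registers:
  {a,c,u} pairwise interfere (3-clique) ⇒ χ ≥ 3
  3-colouring: c0={c}  c1={u}  c2={a,n}
  χ = 3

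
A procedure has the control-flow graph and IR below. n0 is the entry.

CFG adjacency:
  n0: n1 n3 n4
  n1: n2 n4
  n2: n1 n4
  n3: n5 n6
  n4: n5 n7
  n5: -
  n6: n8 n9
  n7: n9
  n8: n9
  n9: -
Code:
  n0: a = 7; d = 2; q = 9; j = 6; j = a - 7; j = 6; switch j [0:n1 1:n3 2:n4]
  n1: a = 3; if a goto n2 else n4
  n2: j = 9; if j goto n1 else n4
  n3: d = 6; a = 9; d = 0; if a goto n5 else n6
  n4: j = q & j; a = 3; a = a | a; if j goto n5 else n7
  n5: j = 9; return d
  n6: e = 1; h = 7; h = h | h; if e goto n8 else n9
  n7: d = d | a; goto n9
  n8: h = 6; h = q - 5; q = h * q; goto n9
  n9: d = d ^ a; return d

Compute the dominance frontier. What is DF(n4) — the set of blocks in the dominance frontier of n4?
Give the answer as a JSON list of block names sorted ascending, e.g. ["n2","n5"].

idom tree: n1←n0 n2←n1 n3←n0 n4←n0 n5←n0 n6←n3 n7←n4 n8←n6 n9←n0
Join-block Dom:
  n1: preds {n0,n2}: {n0} ∩ {n0,n1,n2} = {n0}; idom=n0
  n4: preds {n0,n1,n2}: {n0} ∩ {n0,n1} ∩ {n0,n1,n2} = {n0}; idom=n0
  n5: preds {n3,n4}: {n0,n3} ∩ {n0,n4} = {n0}; idom=n0
  n9: preds {n6,n7,n8}: {n0,n3,n6} ∩ {n0,n4,n7} ∩ {n0,n3,n6,n8} = {n0}; idom=n0

DF walk-up:
  join n1 pred n0: · stop@n0
  join n1 pred n2: n2→n1 stop@n0
  join n4 pred n0: · stop@n0
  join n4 pred n1: n1 stop@n0
  join n4 pred n2: n2→n1 stop@n0
  join n5 pred n3: n3 stop@n0
  join n5 pred n4: n4 stop@n0
  join n9 pred n6: n6→n3 stop@n0
  join n9 pred n7: n7→n4 stop@n0
  join n9 pred n8: n8→n6→n3 stop@n0
  n0 → ∅
  n1 → {n1,n4}
  n2 → {n1,n4}
  n3 → {n5,n9}
  n4 → {n5,n9}
  n5 → ∅
  n6 → {n9}
  n7 → {n9}
  n8 → {n9}
  n9 → ∅

DF(n4) = ["n5", "n9"]

Answer: ["n5", "n9"]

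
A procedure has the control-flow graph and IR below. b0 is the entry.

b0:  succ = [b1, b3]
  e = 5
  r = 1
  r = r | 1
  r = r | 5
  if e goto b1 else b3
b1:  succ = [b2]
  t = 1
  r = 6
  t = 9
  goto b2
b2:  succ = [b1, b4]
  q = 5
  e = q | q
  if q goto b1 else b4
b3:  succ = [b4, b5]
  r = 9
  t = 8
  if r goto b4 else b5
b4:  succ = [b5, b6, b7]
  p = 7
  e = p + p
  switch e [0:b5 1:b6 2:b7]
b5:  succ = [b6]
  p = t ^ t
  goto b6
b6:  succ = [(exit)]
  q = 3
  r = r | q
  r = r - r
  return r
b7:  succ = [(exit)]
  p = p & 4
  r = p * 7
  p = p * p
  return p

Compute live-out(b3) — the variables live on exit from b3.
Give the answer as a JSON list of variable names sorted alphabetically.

Answer: ["r", "t"]

Derivation:
Block summaries:
  b0 def {e,r} use ∅
  b1 def {r,t} use ∅
  b2 def {e,q} use ∅
  b3 def {r,t} use ∅
  b4 def {e,p} use ∅
  b5 def {p} use {t}
  b6 def {q,r} use {r}
  b7 def {p,r} use {p}

Liveness:
  b0: in=∅ out=∅
  b1: in=∅ out={r,t}
  b2: in={r,t} out={r,t}
  b3: in=∅ out={r,t}
  b4: in={r,t} out={p,r,t}
  b5: in={r,t} out={r}
  b6: in={r} out=∅
  b7: in={p} out=∅

live-out(b3) = ["r", "t"]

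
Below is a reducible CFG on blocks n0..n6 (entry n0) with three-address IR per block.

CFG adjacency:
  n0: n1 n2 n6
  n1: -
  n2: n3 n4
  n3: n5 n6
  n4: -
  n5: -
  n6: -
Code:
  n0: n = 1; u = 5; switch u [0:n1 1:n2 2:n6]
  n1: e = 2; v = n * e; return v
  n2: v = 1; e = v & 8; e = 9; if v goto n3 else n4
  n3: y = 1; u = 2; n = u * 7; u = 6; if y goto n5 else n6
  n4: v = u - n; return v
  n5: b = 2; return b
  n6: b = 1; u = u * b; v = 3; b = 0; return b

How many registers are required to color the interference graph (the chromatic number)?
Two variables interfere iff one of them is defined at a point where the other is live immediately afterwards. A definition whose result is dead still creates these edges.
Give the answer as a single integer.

def/use:
  n0 def {n,u} use ∅
  n1 def {e,v} use {n}
  n2 def {e,v} use ∅
  n3 def {n,u,y} use ∅
  n4 def {v} use {n,u}
  n5 def {b} use ∅
  n6 def {b,u,v} use {u}

Liveness:
  live n0: ∅→{n,u}
  live n1: {n}→∅
  live n2: {n,u}→{n,u}
  live n3: ∅→{u}
  live n4: {n,u}→∅
  live n5: ∅→∅
  live n6: {u}→∅

Interfere edges:
  b↔{u}
  e↔{n,u,v}
  n↔{e,u,v,y}
  u↔{b,e,n,v,y}
  v↔{e,n,u}
  y↔{n,u}

Registers:
  lower bound: {e,n,u,v} mutually conflict ⇒ χ ≥ 4
  assign b→c1 e→c2 n→c1 u→c0 v→c3 y→c2 — no edge inside a register ⇒ χ ≤ 4
  χ = 4

Answer: 4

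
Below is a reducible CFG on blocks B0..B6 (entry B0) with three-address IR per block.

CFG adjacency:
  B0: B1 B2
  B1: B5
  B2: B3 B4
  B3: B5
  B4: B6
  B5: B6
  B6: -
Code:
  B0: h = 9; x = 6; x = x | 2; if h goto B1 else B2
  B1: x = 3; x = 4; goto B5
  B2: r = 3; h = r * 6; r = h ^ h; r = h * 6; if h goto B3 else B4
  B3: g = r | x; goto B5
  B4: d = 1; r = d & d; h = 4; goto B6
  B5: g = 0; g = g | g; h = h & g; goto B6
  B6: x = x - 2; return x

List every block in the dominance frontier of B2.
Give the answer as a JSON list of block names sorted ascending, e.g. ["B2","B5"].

Answer: ["B5", "B6"]

Working:
idom tree: B1←B0 B2←B0 B3←B2 B4←B2 B5←B0 B6←B0
Join-block Dom:
  B5: preds {B1,B3}: {B0,B1} ∩ {B0,B2,B3} = {B0}; idom=B0
  B6: preds {B4,B5}: {B0,B2,B4} ∩ {B0,B5} = {B0}; idom=B0

DF derivation:
  B5←B1: walk B1 to B0
  B5←B3: walk B3→B2 to B0
  B6←B4: walk B4→B2 to B0
  B6←B5: walk B5 to B0
  B0: DF=∅
  B1: DF={B5}
  B2: DF={B5,B6}
  B3: DF={B5}
  B4: DF={B6}
  B5: DF={B6}
  B6: DF=∅

DF(B2) = ["B5", "B6"]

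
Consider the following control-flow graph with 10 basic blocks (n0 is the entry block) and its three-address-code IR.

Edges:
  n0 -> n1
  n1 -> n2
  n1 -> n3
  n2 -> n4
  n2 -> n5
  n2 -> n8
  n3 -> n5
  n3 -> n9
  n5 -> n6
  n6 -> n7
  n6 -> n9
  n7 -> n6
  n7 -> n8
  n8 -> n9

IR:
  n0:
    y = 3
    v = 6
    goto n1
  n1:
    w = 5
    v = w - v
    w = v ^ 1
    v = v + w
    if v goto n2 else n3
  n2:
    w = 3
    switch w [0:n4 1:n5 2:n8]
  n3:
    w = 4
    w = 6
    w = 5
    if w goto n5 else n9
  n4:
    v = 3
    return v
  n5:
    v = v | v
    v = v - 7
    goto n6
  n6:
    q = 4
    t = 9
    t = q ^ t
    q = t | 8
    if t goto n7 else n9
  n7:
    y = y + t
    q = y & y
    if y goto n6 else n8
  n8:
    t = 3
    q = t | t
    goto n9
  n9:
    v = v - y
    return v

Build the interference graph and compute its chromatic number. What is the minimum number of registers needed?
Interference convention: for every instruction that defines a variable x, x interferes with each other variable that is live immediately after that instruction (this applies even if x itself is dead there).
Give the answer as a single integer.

Answer: 4

Analysis:
def/use:
  n0 def {v,y} use ∅
  n1 def {v,w} use {v}
  n2 def {w} use ∅
  n3 def {w} use ∅
  n4 def {v} use ∅
  n5 def {v} use {v}
  n6 def {q,t} use ∅
  n7 def {q,y} use {t,y}
  n8 def {q,t} use ∅
  n9 def {v} use {v,y}

Backward fixpoint:
  n0 li=∅ lo={v,y}
  n1 li={v,y} lo={v,y}
  n2 li={v,y} lo={v,y}
  n3 li={v,y} lo={v,y}
  n4 li=∅ lo=∅
  n5 li={v,y} lo={v,y}
  n6 li={v,y} lo={t,v,y}
  n7 li={t,v,y} lo={v,y}
  n8 li={v,y} lo={v,y}
  n9 li={v,y} lo=∅

Conflict graph:
  q: {t,v,y}
  t: {q,v,y}
  v: {q,t,w,y}
  w: {v,y}
  y: {q,t,v,w}

Registers:
  lower bound: {q,t,v,y} mutually conflict ⇒ χ ≥ 4
  assign q→r2 t→r3 v→r0 w→r2 y→r1 — no edge inside a register ⇒ χ ≤ 4
  χ = 4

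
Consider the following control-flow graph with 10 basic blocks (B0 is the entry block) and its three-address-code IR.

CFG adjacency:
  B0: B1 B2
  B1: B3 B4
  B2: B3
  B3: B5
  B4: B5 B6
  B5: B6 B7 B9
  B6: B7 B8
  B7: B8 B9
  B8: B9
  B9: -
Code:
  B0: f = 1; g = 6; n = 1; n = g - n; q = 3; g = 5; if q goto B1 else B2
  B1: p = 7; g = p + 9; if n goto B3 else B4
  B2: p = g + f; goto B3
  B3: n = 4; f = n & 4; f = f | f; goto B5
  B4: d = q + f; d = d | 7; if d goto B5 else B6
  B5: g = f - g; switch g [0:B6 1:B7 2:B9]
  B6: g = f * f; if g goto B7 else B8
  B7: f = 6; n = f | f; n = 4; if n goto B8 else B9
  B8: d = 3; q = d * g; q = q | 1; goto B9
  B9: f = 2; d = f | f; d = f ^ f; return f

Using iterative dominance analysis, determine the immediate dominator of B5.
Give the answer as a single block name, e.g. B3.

Answer: B0

Analysis:
idom tree: B1←B0 B2←B0 B3←B0 B4←B1 B5←B0 B6←B0 B7←B0 B8←B0 B9←B0
Dom at joins:
  B3: preds {B1,B2}: {B0,B1} ∩ {B0,B2} = {B0}; idom=B0
  B5: preds {B3,B4}: {B0,B3} ∩ {B0,B1,B4} = {B0}; idom=B0
  B6: preds {B4,B5}: {B0,B1,B4} ∩ {B0,B5} = {B0}; idom=B0
  B7: preds {B5,B6}: {B0,B5} ∩ {B0,B6} = {B0}; idom=B0
  B8: preds {B6,B7}: {B0,B6} ∩ {B0,B7} = {B0}; idom=B0
  B9: preds {B5,B7,B8}: {B0,B5} ∩ {B0,B7} ∩ {B0,B8} = {B0}; idom=B0

idom(B5) = B0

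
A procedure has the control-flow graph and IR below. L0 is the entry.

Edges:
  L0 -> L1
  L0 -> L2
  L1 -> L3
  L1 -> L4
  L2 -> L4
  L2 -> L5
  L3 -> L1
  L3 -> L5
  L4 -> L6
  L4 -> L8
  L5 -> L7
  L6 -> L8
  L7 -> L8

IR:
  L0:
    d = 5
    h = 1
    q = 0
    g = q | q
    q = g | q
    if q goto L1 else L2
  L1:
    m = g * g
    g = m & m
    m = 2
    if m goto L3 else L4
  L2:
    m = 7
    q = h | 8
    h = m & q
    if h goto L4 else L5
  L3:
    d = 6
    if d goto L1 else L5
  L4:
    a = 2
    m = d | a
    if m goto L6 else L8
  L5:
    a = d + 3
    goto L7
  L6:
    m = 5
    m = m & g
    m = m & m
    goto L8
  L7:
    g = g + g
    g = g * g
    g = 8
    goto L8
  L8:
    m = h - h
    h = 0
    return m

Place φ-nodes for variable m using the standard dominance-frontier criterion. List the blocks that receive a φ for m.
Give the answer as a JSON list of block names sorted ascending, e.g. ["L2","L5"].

Answer: ["L1", "L4", "L5", "L8"]

Working:
idom tree: L1←L0 L2←L0 L3←L1 L4←L0 L5←L0 L6←L4 L7←L5 L8←L0
Join-block Dom:
  L1: preds {L0,L3}: {L0} ∩ {L0,L1,L3} = {L0}; idom=L0
  L4: preds {L1,L2}: {L0,L1} ∩ {L0,L2} = {L0}; idom=L0
  L5: preds {L2,L3}: {L0,L2} ∩ {L0,L1,L3} = {L0}; idom=L0
  L8: preds {L4,L6,L7}: {L0,L4} ∩ {L0,L4,L6} ∩ {L0,L5,L7} = {L0}; idom=L0

DF derivation:
  L1←L0: walk · to L0
  L1←L3: walk L3→L1 to L0
  L4←L1: walk L1 to L0
  L4←L2: walk L2 to L0
  L5←L2: walk L2 to L0
  L5←L3: walk L3→L1 to L0
  L8←L4: walk L4 to L0
  L8←L6: walk L6→L4 to L0
  L8←L7: walk L7→L5 to L0
  L0: DF=∅
  L1: DF={L1,L4,L5}
  L2: DF={L4,L5}
  L3: DF={L1,L5}
  L4: DF={L8}
  L5: DF={L8}
  L6: DF={L8}
  L7: DF={L8}
  L8: DF=∅

φ for m: defs {L1,L2,L4,L6,L8}
  DF⁺ = {L1,L4,L5,L8}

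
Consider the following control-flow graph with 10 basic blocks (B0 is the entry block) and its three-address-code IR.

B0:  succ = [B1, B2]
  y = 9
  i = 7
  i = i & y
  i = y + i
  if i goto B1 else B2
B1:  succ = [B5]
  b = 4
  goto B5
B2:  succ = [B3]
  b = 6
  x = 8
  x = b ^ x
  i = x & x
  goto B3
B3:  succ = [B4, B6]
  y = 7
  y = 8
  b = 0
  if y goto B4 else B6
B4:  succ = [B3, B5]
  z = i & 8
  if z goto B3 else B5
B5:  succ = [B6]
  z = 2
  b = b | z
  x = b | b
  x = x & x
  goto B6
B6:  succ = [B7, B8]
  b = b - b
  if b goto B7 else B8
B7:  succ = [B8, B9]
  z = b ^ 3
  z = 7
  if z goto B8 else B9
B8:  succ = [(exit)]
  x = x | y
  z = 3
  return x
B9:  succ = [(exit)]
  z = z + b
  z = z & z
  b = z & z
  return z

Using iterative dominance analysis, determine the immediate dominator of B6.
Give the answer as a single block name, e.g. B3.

Answer: B0

Derivation:
idom tree: B1←B0 B2←B0 B3←B2 B4←B3 B5←B0 B6←B0 B7←B6 B8←B6 B9←B7
Join-block Dom:
  B3: preds {B2,B4}: {B0,B2} ∩ {B0,B2,B3,B4} = {B0,B2}; idom=B2
  B5: preds {B1,B4}: {B0,B1} ∩ {B0,B2,B3,B4} = {B0}; idom=B0
  B6: preds {B3,B5}: {B0,B2,B3} ∩ {B0,B5} = {B0}; idom=B0
  B8: preds {B6,B7}: {B0,B6} ∩ {B0,B6,B7} = {B0,B6}; idom=B6

idom(B6) = B0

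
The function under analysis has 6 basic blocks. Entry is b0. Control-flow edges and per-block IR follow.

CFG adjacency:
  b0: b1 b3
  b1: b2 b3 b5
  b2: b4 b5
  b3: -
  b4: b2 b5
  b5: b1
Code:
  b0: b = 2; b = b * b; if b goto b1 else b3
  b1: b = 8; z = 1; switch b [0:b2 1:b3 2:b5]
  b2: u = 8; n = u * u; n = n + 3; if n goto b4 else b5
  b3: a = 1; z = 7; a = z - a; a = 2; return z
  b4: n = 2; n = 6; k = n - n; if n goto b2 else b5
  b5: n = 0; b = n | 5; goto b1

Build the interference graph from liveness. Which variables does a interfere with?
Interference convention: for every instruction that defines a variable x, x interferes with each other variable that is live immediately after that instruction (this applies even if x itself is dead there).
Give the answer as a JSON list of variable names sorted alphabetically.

Answer: ["z"]

Analysis:
def/use:
  b0: {b} / ∅
  b1: {b,z} / ∅
  b2: {n,u} / ∅
  b3: {a,z} / ∅
  b4: {k,n} / ∅
  b5: {b,n} / ∅

Liveness:
  b0: in=∅ out=∅
  b1: in=∅ out=∅
  b2: in=∅ out=∅
  b3: in=∅ out=∅
  b4: in=∅ out=∅
  b5: in=∅ out=∅

Conflict graph:
  a: {z}
  b: {z}
  k: {n}
  n: {k}
  u: ∅
  z: {a,b}

N(a) = ["z"]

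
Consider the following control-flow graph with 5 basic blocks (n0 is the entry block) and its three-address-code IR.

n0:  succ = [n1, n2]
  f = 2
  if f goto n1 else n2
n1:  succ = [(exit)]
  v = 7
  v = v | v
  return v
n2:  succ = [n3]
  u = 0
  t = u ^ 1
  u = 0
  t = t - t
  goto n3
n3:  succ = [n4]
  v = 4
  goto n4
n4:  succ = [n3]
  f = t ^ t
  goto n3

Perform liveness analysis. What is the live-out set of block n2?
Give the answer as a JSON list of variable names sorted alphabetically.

Answer: ["t"]

Derivation:
Per-block:
  n0: {f} / ∅
  n1: {v} / ∅
  n2: {t,u} / ∅
  n3: {v} / ∅
  n4: {f} / {t}

Liveness:
  n0 li=∅ lo=∅
  n1 li=∅ lo=∅
  n2 li=∅ lo={t}
  n3 li={t} lo={t}
  n4 li={t} lo={t}

live-out(n2) = ["t"]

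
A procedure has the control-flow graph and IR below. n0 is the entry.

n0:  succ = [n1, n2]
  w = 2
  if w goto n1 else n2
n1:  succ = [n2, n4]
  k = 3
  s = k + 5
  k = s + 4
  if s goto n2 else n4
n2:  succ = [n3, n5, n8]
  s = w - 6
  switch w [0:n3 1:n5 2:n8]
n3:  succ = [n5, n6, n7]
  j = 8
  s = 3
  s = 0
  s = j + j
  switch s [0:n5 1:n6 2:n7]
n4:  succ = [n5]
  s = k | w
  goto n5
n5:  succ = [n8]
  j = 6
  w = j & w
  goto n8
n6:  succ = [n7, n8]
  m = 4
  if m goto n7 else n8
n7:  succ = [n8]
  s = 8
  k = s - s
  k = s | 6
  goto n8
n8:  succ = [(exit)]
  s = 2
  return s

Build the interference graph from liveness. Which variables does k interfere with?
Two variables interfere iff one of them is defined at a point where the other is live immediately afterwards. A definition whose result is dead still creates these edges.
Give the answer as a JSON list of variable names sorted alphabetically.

Answer: ["s", "w"]

Working:
def/use:
  n0: {w} / ∅
  n1: {k,s} / ∅
  n2: {s} / {w}
  n3: {j,s} / ∅
  n4: {s} / {k,w}
  n5: {j,w} / {w}
  n6: {m} / ∅
  n7: {k,s} / ∅
  n8: {s} / ∅

Live sets:
  n0: in=∅ out={w}
  n1: in={w} out={k,w}
  n2: in={w} out={w}
  n3: in={w} out={w}
  n4: in={k,w} out={w}
  n5: in={w} out=∅
  n6: in=∅ out=∅
  n7: in=∅ out=∅
  n8: in=∅ out=∅

Interference:
  j↔{s,w}
  k↔{s,w}
  m↔∅
  s↔{j,k,w}
  w↔{j,k,s}

N(k) = ["s", "w"]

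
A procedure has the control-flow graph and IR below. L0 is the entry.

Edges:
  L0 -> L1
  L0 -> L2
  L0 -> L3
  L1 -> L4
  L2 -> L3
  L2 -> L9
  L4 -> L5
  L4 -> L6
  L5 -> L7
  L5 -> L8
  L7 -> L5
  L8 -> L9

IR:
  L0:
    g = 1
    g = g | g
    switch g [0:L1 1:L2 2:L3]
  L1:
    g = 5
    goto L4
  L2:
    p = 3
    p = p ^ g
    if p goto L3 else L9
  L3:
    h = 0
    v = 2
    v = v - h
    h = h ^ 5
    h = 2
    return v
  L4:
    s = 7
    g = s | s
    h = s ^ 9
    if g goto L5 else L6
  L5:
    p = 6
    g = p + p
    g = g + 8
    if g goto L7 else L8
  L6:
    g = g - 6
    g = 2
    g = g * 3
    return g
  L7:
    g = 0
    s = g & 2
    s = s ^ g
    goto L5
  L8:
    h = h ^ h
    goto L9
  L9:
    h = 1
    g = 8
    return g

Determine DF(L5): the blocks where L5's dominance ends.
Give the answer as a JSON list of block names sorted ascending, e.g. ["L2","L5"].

idom tree: L1←L0 L2←L0 L3←L0 L4←L1 L5←L4 L6←L4 L7←L5 L8←L5 L9←L0
Dom∩ at merges:
  L3: preds {L0,L2}: {L0} ∩ {L0,L2} = {L0}; idom=L0
  L5: preds {L4,L7}: {L0,L1,L4} ∩ {L0,L1,L4,L5,L7} = {L0,L1,L4}; idom=L4
  L9: preds {L2,L8}: {L0,L2} ∩ {L0,L1,L4,L5,L8} = {L0}; idom=L0

Frontier:
  L3←L0: walk · to L0
  L3←L2: walk L2 to L0
  L5←L4: walk · to L4
  L5←L7: walk L7→L5 to L4
  L9←L2: walk L2 to L0
  L9←L8: walk L8→L5→L4→L1 to L0
  L0 → ∅
  L1 → {L9}
  L2 → {L3,L9}
  L3 → ∅
  L4 → {L9}
  L5 → {L5,L9}
  L6 → ∅
  L7 → {L5}
  L8 → {L9}
  L9 → ∅

DF(L5) = ["L5", "L9"]

Answer: ["L5", "L9"]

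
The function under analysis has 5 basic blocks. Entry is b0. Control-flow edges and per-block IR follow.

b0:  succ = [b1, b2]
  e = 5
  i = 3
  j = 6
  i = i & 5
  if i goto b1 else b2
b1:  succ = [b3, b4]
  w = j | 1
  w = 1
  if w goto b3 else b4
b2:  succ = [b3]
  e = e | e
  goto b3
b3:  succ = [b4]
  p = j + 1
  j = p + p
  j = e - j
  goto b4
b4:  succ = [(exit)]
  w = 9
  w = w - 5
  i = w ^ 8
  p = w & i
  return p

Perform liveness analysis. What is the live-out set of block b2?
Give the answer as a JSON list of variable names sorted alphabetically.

Answer: ["e", "j"]

Derivation:
Block summaries:
  b0: {e,i,j} / ∅
  b1: {w} / {j}
  b2: {e} / {e}
  b3: {j,p} / {e,j}
  b4: {i,p,w} / ∅

Liveness:
  b0: in=∅ out={e,j}
  b1: in={e,j} out={e,j}
  b2: in={e,j} out={e,j}
  b3: in={e,j} out=∅
  b4: in=∅ out=∅

live-out(b2) = ["e", "j"]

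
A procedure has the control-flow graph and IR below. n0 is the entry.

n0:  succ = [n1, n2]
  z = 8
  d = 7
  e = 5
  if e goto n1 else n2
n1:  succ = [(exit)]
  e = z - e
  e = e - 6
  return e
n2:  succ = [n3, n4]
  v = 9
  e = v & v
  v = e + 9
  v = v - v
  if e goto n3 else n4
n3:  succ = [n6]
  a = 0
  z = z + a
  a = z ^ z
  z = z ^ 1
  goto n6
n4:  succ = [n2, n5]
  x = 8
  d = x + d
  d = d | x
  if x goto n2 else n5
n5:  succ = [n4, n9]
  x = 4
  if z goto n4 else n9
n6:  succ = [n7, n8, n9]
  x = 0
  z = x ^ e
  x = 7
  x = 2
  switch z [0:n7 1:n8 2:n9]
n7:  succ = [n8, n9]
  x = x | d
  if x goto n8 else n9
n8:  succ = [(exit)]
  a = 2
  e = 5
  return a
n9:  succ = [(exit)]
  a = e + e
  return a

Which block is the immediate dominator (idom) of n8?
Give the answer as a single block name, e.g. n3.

Answer: n6

Working:
idom tree: n1←n0 n2←n0 n3←n2 n4←n2 n5←n4 n6←n3 n7←n6 n8←n6 n9←n2
Dom∩ at merges:
  n2: preds {n0,n4}: {n0} ∩ {n0,n2,n4} = {n0}; idom=n0
  n4: preds {n2,n5}: {n0,n2} ∩ {n0,n2,n4,n5} = {n0,n2}; idom=n2
  n8: preds {n6,n7}: {n0,n2,n3,n6} ∩ {n0,n2,n3,n6,n7} = {n0,n2,n3,n6}; idom=n6
  n9: preds {n5,n6,n7}: {n0,n2,n4,n5} ∩ {n0,n2,n3,n6} ∩ {n0,n2,n3,n6,n7} = {n0,n2}; idom=n2

idom(n8) = n6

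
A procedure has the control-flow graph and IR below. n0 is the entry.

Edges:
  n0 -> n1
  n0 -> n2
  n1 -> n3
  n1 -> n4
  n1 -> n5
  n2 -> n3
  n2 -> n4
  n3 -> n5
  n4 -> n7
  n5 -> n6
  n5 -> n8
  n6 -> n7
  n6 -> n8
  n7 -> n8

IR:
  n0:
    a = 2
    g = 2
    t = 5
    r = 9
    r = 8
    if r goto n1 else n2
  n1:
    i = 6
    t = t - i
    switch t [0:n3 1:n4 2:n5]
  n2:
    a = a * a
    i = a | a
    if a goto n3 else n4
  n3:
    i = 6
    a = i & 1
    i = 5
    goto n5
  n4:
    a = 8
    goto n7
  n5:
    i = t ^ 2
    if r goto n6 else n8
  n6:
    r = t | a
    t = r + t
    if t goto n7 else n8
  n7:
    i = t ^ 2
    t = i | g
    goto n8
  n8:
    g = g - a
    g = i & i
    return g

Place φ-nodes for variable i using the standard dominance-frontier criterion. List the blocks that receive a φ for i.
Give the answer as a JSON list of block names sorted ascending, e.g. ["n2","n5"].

idom tree: n1←n0 n2←n0 n3←n0 n4←n0 n5←n0 n6←n5 n7←n0 n8←n0
Dom at joins:
  n3: preds {n1,n2}: {n0,n1} ∩ {n0,n2} = {n0}; idom=n0
  n4: preds {n1,n2}: {n0,n1} ∩ {n0,n2} = {n0}; idom=n0
  n5: preds {n1,n3}: {n0,n1} ∩ {n0,n3} = {n0}; idom=n0
  n7: preds {n4,n6}: {n0,n4} ∩ {n0,n5,n6} = {n0}; idom=n0
  n8: preds {n5,n6,n7}: {n0,n5} ∩ {n0,n5,n6} ∩ {n0,n7} = {n0}; idom=n0

DF derivation:
  n3←n1: walk n1 to n0
  n3←n2: walk n2 to n0
  n4←n1: walk n1 to n0
  n4←n2: walk n2 to n0
  n5←n1: walk n1 to n0
  n5←n3: walk n3 to n0
  n7←n4: walk n4 to n0
  n7←n6: walk n6→n5 to n0
  n8←n5: walk n5 to n0
  n8←n6: walk n6→n5 to n0
  n8←n7: walk n7 to n0
  n0 → ∅
  n1 → {n3,n4,n5}
  n2 → {n3,n4}
  n3 → {n5}
  n4 → {n7}
  n5 → {n7,n8}
  n6 → {n7,n8}
  n7 → {n8}
  n8 → ∅

φ for i: defs {n1,n2,n3,n5,n7}
  DF⁺ = {n3,n4,n5,n7,n8}

Answer: ["n3", "n4", "n5", "n7", "n8"]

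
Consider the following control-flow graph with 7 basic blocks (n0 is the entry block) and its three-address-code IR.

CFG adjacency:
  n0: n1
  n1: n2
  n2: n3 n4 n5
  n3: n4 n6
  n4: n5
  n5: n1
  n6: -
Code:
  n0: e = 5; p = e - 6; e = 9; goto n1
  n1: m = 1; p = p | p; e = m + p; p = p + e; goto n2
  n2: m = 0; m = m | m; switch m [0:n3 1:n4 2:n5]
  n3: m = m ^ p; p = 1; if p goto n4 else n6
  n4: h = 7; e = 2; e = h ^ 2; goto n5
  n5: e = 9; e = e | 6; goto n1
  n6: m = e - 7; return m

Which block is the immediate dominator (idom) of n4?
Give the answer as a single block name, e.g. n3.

idom tree: n1←n0 n2←n1 n3←n2 n4←n2 n5←n2 n6←n3
Join-block Dom:
  n1: preds {n0,n5}: {n0} ∩ {n0,n1,n2,n5} = {n0}; idom=n0
  n4: preds {n2,n3}: {n0,n1,n2} ∩ {n0,n1,n2,n3} = {n0,n1,n2}; idom=n2
  n5: preds {n2,n4}: {n0,n1,n2} ∩ {n0,n1,n2,n4} = {n0,n1,n2}; idom=n2

idom(n4) = n2

Answer: n2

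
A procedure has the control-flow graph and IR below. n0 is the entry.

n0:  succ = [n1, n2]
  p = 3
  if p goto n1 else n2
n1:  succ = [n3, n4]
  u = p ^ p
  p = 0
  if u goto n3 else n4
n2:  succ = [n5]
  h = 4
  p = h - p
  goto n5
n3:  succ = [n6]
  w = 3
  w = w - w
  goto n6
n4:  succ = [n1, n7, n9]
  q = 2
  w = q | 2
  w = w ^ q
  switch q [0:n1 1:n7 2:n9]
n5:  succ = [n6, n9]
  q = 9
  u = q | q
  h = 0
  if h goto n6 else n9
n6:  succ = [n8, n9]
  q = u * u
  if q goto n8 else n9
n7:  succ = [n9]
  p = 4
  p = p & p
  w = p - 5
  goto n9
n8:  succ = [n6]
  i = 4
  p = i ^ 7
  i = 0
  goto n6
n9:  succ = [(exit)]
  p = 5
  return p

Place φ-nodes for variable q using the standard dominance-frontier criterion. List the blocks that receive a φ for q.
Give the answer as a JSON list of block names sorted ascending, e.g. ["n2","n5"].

Answer: ["n1", "n6", "n9"]

Derivation:
idom tree: n1←n0 n2←n0 n3←n1 n4←n1 n5←n2 n6←n0 n7←n4 n8←n6 n9←n0
Join-block Dom:
  n1: preds {n0,n4}: {n0} ∩ {n0,n1,n4} = {n0}; idom=n0
  n6: preds {n3,n5,n8}: {n0,n1,n3} ∩ {n0,n2,n5} ∩ {n0,n6,n8} = {n0}; idom=n0
  n9: preds {n4,n5,n6,n7}: {n0,n1,n4} ∩ {n0,n2,n5} ∩ {n0,n6} ∩ {n0,n1,n4,n7} = {n0}; idom=n0

Frontier:
  n1←n0: walk · to n0
  n1←n4: walk n4→n1 to n0
  n6←n3: walk n3→n1 to n0
  n6←n5: walk n5→n2 to n0
  n6←n8: walk n8→n6 to n0
  n9←n4: walk n4→n1 to n0
  n9←n5: walk n5→n2 to n0
  n9←n6: walk n6 to n0
  n9←n7: walk n7→n4→n1 to n0
  DF(n0)=∅
  DF(n1)={n1,n6,n9}
  DF(n2)={n6,n9}
  DF(n3)={n6}
  DF(n4)={n1,n9}
  DF(n5)={n6,n9}
  DF(n6)={n6,n9}
  DF(n7)={n9}
  DF(n8)={n6}
  DF(n9)=∅

φ for q: defs {n4,n5,n6}
  DF⁺ = {n1,n6,n9}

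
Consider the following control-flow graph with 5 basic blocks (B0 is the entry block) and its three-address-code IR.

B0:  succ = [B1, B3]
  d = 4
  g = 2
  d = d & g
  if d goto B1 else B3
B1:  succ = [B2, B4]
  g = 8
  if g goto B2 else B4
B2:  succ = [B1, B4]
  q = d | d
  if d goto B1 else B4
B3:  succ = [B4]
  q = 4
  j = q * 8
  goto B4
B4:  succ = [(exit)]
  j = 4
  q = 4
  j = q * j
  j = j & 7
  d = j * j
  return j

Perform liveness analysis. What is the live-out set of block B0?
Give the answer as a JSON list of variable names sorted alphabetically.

Answer: ["d"]

Derivation:
Per-block:
  B0: {d,g} / ∅
  B1: {g} / ∅
  B2: {q} / {d}
  B3: {j,q} / ∅
  B4: {d,j,q} / ∅

Liveness:
  B0: in=∅ out={d}
  B1: in={d} out={d}
  B2: in={d} out={d}
  B3: in=∅ out=∅
  B4: in=∅ out=∅

live-out(B0) = ["d"]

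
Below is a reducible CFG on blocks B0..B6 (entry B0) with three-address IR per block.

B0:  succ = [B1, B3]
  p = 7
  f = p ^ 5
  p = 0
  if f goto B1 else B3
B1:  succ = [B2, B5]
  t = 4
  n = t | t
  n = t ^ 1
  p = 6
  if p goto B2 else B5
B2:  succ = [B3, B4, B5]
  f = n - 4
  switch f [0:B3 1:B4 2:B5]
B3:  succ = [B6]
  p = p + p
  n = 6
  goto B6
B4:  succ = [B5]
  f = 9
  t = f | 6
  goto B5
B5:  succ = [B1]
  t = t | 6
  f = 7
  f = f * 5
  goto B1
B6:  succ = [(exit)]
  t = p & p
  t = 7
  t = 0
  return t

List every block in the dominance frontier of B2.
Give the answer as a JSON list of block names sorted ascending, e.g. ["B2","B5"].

idom tree: B1←B0 B2←B1 B3←B0 B4←B2 B5←B1 B6←B3
Dom∩ at merges:
  B1: preds {B0,B5}: {B0} ∩ {B0,B1,B5} = {B0}; idom=B0
  B3: preds {B0,B2}: {B0} ∩ {B0,B1,B2} = {B0}; idom=B0
  B5: preds {B1,B2,B4}: {B0,B1} ∩ {B0,B1,B2} ∩ {B0,B1,B2,B4} = {B0,B1}; idom=B1

DF walk-up:
  join B1 pred B0: · stop@B0
  join B1 pred B5: B5→B1 stop@B0
  join B3 pred B0: · stop@B0
  join B3 pred B2: B2→B1 stop@B0
  join B5 pred B1: · stop@B1
  join B5 pred B2: B2 stop@B1
  join B5 pred B4: B4→B2 stop@B1
  DF(B0)=∅
  DF(B1)={B1,B3}
  DF(B2)={B3,B5}
  DF(B3)=∅
  DF(B4)={B5}
  DF(B5)={B1}
  DF(B6)=∅

DF(B2) = ["B3", "B5"]

Answer: ["B3", "B5"]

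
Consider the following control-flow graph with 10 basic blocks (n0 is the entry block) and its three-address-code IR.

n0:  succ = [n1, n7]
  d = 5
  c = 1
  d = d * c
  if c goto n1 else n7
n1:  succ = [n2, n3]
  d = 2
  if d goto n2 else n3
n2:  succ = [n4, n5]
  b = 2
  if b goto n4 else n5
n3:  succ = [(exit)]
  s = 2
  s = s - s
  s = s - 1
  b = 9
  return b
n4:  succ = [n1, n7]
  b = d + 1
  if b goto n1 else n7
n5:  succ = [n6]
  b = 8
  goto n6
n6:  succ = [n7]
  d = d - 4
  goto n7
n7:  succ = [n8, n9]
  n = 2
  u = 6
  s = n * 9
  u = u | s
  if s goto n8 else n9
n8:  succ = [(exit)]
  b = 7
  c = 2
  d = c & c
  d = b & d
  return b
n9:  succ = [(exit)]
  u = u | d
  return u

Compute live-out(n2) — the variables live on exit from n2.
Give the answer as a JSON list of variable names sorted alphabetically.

def/use:
  n0 def {c,d} use ∅
  n1 def {d} use ∅
  n2 def {b} use ∅
  n3 def {b,s} use ∅
  n4 def {b} use {d}
  n5 def {b} use ∅
  n6 def {d} use {d}
  n7 def {n,s,u} use ∅
  n8 def {b,c,d} use ∅
  n9 def {u} use {d,u}

Live sets:
  n0 li=∅ lo={d}
  n1 li=∅ lo={d}
  n2 li={d} lo={d}
  n3 li=∅ lo=∅
  n4 li={d} lo={d}
  n5 li={d} lo={d}
  n6 li={d} lo={d}
  n7 li={d} lo={d,u}
  n8 li=∅ lo=∅
  n9 li={d,u} lo=∅

live-out(n2) = ["d"]

Answer: ["d"]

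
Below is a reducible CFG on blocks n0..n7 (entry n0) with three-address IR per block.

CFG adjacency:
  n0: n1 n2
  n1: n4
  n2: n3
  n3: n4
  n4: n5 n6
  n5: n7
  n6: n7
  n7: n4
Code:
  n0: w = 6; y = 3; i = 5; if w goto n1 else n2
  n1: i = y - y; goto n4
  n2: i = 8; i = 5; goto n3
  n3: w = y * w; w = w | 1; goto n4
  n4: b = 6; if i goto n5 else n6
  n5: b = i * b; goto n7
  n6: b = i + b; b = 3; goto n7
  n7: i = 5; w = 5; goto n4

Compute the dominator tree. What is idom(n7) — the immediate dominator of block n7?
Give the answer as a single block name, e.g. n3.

idom tree: n1←n0 n2←n0 n3←n2 n4←n0 n5←n4 n6←n4 n7←n4
Dom at joins:
  n4: preds {n1,n3,n7}: {n0,n1} ∩ {n0,n2,n3} ∩ {n0,n4,n7} = {n0}; idom=n0
  n7: preds {n5,n6}: {n0,n4,n5} ∩ {n0,n4,n6} = {n0,n4}; idom=n4

idom(n7) = n4

Answer: n4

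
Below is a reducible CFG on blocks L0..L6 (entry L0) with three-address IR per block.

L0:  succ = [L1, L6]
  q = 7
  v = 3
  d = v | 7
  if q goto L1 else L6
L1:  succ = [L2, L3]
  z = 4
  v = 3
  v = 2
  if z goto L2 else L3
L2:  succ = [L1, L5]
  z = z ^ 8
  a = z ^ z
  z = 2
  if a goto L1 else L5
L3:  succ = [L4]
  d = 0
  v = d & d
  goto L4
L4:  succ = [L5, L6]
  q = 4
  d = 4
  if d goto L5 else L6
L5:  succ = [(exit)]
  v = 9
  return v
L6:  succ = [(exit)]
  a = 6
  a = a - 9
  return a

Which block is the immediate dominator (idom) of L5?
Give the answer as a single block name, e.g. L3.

Answer: L1

Analysis:
idom tree: L1←L0 L2←L1 L3←L1 L4←L3 L5←L1 L6←L0
Dom∩ at merges:
  L1: preds {L0,L2}: {L0} ∩ {L0,L1,L2} = {L0}; idom=L0
  L5: preds {L2,L4}: {L0,L1,L2} ∩ {L0,L1,L3,L4} = {L0,L1}; idom=L1
  L6: preds {L0,L4}: {L0} ∩ {L0,L1,L3,L4} = {L0}; idom=L0

idom(L5) = L1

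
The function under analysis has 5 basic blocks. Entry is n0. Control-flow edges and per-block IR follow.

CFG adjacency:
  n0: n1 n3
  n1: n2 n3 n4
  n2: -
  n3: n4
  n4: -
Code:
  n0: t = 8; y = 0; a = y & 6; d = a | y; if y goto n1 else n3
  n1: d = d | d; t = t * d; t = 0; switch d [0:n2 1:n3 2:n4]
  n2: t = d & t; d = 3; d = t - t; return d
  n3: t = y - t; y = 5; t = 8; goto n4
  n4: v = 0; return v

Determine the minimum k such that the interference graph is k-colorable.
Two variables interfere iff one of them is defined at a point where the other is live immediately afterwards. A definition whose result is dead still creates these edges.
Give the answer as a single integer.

Per-block:
  n0: def={a,d,t,y} ue=∅
  n1: def={d,t} ue={d,t}
  n2: def={d,t} ue={d,t}
  n3: def={t,y} ue={t,y}
  n4: def={v} ue=∅

Live sets:
  n0: in=∅ out={d,t,y}
  n1: in={d,t,y} out={d,t,y}
  n2: in={d,t} out=∅
  n3: in={t,y} out=∅
  n4: in=∅ out=∅

Conflict graph:
  a — {t,y}
  d — {t,y}
  t — {a,d,y}
  v — ∅
  y — {a,d,t}

Colouring:
  clique {a,t,y} ⇒ need ≥ 3
  3-colouring: R0={t,v}  R1={y}  R2={a,d}
  χ = 3

Answer: 3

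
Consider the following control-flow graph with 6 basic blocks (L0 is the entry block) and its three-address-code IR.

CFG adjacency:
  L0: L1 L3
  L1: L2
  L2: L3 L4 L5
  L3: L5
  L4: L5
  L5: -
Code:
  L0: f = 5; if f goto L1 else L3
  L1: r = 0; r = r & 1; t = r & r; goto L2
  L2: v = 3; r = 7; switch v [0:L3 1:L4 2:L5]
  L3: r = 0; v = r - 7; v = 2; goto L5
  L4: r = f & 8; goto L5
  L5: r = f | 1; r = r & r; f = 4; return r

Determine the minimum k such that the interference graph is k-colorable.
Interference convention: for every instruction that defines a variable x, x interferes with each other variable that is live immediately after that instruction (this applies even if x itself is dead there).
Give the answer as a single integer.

def/use:
  L0: def={f} ue=∅
  L1: def={r,t} ue=∅
  L2: def={r,v} ue=∅
  L3: def={r,v} ue=∅
  L4: def={r} ue={f}
  L5: def={f,r} ue={f}

Backward fixpoint:
  live L0: ∅→{f}
  live L1: {f}→{f}
  live L2: {f}→{f}
  live L3: {f}→{f}
  live L4: {f}→{f}
  live L5: {f}→∅

Interference:
  f — {r,t,v}
  r — {f,v}
  t — {f}
  v — {f,r}

Registers:
  lower bound: {f,r,v} mutually conflict ⇒ χ ≥ 3
  assign f→r0 r→r1 t→r1 v→r2 — no edge inside a register ⇒ χ ≤ 3
  χ = 3

Answer: 3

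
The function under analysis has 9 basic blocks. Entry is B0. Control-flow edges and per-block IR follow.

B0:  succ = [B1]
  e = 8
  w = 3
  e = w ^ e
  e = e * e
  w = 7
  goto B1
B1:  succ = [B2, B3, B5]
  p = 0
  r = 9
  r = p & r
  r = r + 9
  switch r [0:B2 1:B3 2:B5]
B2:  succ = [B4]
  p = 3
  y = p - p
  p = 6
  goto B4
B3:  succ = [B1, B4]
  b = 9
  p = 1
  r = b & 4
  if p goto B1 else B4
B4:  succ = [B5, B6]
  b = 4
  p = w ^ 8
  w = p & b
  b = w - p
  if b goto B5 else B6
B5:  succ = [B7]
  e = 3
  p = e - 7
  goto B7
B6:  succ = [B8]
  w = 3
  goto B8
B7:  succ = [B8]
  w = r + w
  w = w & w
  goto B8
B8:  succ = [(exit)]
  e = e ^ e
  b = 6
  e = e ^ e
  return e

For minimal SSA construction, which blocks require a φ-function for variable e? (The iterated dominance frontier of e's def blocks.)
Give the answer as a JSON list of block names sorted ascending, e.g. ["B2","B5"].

Answer: ["B8"]

Working:
idom tree: B1←B0 B2←B1 B3←B1 B4←B1 B5←B1 B6←B4 B7←B5 B8←B1
Join-block Dom:
  B1: preds {B0,B3}: {B0} ∩ {B0,B1,B3} = {B0}; idom=B0
  B4: preds {B2,B3}: {B0,B1,B2} ∩ {B0,B1,B3} = {B0,B1}; idom=B1
  B5: preds {B1,B4}: {B0,B1} ∩ {B0,B1,B4} = {B0,B1}; idom=B1
  B8: preds {B6,B7}: {B0,B1,B4,B6} ∩ {B0,B1,B5,B7} = {B0,B1}; idom=B1

DF derivation:
  join B1 pred B0: · stop@B0
  join B1 pred B3: B3→B1 stop@B0
  join B4 pred B2: B2 stop@B1
  join B4 pred B3: B3 stop@B1
  join B5 pred B1: · stop@B1
  join B5 pred B4: B4 stop@B1
  join B8 pred B6: B6→B4 stop@B1
  join B8 pred B7: B7→B5 stop@B1
  B0: DF=∅
  B1: DF={B1}
  B2: DF={B4}
  B3: DF={B1,B4}
  B4: DF={B5,B8}
  B5: DF={B8}
  B6: DF={B8}
  B7: DF={B8}
  B8: DF=∅

φ for e: defs {B0,B5,B8}
  DF⁺ = {B8}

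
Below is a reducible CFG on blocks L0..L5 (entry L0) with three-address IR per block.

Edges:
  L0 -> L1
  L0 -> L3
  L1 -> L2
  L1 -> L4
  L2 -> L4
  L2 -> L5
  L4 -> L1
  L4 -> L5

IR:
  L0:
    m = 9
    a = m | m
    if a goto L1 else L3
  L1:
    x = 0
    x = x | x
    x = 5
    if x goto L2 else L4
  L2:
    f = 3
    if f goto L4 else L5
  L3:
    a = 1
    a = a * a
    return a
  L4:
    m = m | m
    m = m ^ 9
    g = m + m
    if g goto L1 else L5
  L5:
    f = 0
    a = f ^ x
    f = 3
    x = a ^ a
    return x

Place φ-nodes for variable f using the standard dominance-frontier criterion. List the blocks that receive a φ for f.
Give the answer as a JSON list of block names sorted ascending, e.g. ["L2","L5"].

idom tree: L1←L0 L2←L1 L3←L0 L4←L1 L5←L1
Join-block Dom:
  L1: preds {L0,L4}: {L0} ∩ {L0,L1,L4} = {L0}; idom=L0
  L4: preds {L1,L2}: {L0,L1} ∩ {L0,L1,L2} = {L0,L1}; idom=L1
  L5: preds {L2,L4}: {L0,L1,L2} ∩ {L0,L1,L4} = {L0,L1}; idom=L1

DF walk-up:
  L1←L0: walk · to L0
  L1←L4: walk L4→L1 to L0
  L4←L1: walk · to L1
  L4←L2: walk L2 to L1
  L5←L2: walk L2 to L1
  L5←L4: walk L4 to L1
  DF(L0)=∅
  DF(L1)={L1}
  DF(L2)={L4,L5}
  DF(L3)=∅
  DF(L4)={L1,L5}
  DF(L5)=∅

φ for f: defs {L2,L5}
  DF⁺ = {L1,L4,L5}

Answer: ["L1", "L4", "L5"]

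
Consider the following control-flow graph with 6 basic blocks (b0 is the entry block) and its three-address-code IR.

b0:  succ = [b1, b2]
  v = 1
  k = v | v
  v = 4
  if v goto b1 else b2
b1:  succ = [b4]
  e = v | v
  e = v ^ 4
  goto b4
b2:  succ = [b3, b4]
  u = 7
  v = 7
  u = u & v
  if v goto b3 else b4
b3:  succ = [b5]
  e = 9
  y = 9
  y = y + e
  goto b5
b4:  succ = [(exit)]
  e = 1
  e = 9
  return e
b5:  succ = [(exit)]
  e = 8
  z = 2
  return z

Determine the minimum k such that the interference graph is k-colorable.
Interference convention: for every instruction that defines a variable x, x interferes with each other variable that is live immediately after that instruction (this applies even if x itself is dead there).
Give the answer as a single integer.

Per-block:
  b0: {k,v} / ∅
  b1: {e} / {v}
  b2: {u,v} / ∅
  b3: {e,y} / ∅
  b4: {e} / ∅
  b5: {e,z} / ∅

Live sets:
  live b0: ∅→{v}
  live b1: {v}→∅
  live b2: ∅→∅
  live b3: ∅→∅
  live b4: ∅→∅
  live b5: ∅→∅

Interfere edges:
  e — {v,y}
  k — ∅
  u — {v}
  v — {e,u}
  y — {e}
  z — ∅

Registers:
  lower bound: {e,v} mutually conflict ⇒ χ ≥ 2
  assign e→r0 k→r0 u→r0 v→r1 y→r1 z→r0 — no edge inside a register ⇒ χ ≤ 2
  χ = 2

Answer: 2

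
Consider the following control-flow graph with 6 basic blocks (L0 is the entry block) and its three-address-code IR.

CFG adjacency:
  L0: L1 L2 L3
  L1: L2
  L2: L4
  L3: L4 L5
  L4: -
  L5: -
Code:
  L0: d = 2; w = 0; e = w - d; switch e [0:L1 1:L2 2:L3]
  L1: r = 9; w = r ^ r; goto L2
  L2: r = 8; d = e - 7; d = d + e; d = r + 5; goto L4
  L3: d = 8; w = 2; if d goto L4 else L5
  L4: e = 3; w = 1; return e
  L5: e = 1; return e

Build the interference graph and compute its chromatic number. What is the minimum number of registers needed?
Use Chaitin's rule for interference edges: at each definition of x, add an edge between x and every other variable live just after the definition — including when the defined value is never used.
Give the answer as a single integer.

Block summaries:
  L0 def {d,e,w} use ∅
  L1 def {r,w} use ∅
  L2 def {d,r} use {e}
  L3 def {d,w} use ∅
  L4 def {e,w} use ∅
  L5 def {e} use ∅

Liveness:
  L0 li=∅ lo={e}
  L1 li={e} lo={e}
  L2 li={e} lo=∅
  L3 li=∅ lo=∅
  L4 li=∅ lo=∅
  L5 li=∅ lo=∅

Conflict graph:
  d — {e,r,w}
  e — {d,r,w}
  r — {d,e}
  w — {d,e}

Colouring:
  {d,e,r} pairwise interfere (3-clique) ⇒ χ ≥ 3
  assign d→r0 e→r1 r→r2 w→r2 — no edge inside a register ⇒ χ ≤ 3
  χ = 3

Answer: 3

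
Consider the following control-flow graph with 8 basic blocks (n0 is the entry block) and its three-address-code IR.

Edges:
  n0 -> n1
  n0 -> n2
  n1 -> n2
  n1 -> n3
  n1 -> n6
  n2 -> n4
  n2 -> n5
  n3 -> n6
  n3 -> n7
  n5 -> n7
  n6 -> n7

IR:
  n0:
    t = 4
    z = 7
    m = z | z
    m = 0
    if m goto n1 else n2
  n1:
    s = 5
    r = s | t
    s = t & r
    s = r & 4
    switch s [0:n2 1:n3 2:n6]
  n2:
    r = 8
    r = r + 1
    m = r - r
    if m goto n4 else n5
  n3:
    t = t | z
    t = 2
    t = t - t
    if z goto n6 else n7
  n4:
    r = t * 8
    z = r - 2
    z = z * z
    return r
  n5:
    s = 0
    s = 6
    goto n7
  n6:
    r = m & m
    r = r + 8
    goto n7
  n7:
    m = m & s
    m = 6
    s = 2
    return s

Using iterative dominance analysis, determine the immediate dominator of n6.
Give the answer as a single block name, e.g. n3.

idom tree: n1←n0 n2←n0 n3←n1 n4←n2 n5←n2 n6←n1 n7←n0
Dom∩ at merges:
  n2: preds {n0,n1}: {n0} ∩ {n0,n1} = {n0}; idom=n0
  n6: preds {n1,n3}: {n0,n1} ∩ {n0,n1,n3} = {n0,n1}; idom=n1
  n7: preds {n3,n5,n6}: {n0,n1,n3} ∩ {n0,n2,n5} ∩ {n0,n1,n6} = {n0}; idom=n0

idom(n6) = n1

Answer: n1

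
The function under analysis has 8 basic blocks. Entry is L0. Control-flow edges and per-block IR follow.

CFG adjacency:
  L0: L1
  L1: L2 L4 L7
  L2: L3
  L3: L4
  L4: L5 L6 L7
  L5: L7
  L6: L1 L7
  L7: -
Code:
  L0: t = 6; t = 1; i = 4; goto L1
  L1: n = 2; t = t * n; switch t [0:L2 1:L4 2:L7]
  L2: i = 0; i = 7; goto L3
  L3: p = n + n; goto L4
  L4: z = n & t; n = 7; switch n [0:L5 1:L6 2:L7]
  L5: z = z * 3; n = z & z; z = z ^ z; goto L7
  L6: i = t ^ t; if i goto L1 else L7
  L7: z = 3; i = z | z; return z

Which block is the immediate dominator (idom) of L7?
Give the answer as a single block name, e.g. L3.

Answer: L1

Derivation:
idom tree: L1←L0 L2←L1 L3←L2 L4←L1 L5←L4 L6←L4 L7←L1
Dom∩ at merges:
  L1: preds {L0,L6}: {L0} ∩ {L0,L1,L4,L6} = {L0}; idom=L0
  L4: preds {L1,L3}: {L0,L1} ∩ {L0,L1,L2,L3} = {L0,L1}; idom=L1
  L7: preds {L1,L4,L5,L6}: {L0,L1} ∩ {L0,L1,L4} ∩ {L0,L1,L4,L5} ∩ {L0,L1,L4,L6} = {L0,L1}; idom=L1

idom(L7) = L1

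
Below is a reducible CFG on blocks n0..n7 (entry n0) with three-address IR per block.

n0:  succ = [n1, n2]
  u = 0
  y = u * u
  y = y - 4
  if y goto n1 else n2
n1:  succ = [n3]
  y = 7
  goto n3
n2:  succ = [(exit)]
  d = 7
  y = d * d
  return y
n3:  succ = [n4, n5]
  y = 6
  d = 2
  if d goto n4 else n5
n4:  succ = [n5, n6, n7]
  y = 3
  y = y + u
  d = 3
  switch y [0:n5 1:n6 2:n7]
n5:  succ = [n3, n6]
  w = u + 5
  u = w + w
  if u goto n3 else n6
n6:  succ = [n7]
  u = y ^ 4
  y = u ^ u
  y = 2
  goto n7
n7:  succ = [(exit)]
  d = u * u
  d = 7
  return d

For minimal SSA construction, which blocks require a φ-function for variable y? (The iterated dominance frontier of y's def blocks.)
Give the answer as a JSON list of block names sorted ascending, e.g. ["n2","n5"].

Answer: ["n3", "n5", "n6", "n7"]

Derivation:
idom tree: n1←n0 n2←n0 n3←n1 n4←n3 n5←n3 n6←n3 n7←n3
Dom∩ at merges:
  n3: preds {n1,n5}: {n0,n1} ∩ {n0,n1,n3,n5} = {n0,n1}; idom=n1
  n5: preds {n3,n4}: {n0,n1,n3} ∩ {n0,n1,n3,n4} = {n0,n1,n3}; idom=n3
  n6: preds {n4,n5}: {n0,n1,n3,n4} ∩ {n0,n1,n3,n5} = {n0,n1,n3}; idom=n3
  n7: preds {n4,n6}: {n0,n1,n3,n4} ∩ {n0,n1,n3,n6} = {n0,n1,n3}; idom=n3

Frontier:
  join n3 pred n1: · stop@n1
  join n3 pred n5: n5→n3 stop@n1
  join n5 pred n3: · stop@n3
  join n5 pred n4: n4 stop@n3
  join n6 pred n4: n4 stop@n3
  join n6 pred n5: n5 stop@n3
  join n7 pred n4: n4 stop@n3
  join n7 pred n6: n6 stop@n3
  n0: DF=∅
  n1: DF=∅
  n2: DF=∅
  n3: DF={n3}
  n4: DF={n5,n6,n7}
  n5: DF={n3,n6}
  n6: DF={n7}
  n7: DF=∅

φ for y: defs {n0,n1,n2,n3,n4,n6}
  DF⁺ = {n3,n5,n6,n7}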